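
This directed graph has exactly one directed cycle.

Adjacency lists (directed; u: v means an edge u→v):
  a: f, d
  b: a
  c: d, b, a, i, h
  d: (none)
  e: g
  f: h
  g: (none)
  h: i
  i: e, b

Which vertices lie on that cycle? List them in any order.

DFS with gray/black marking from i:
i gray
  e gray
    g gray
    g black
  e black
  b gray
    a gray
      f gray
        h gray
          h→i: i is gray → back edge
Back edge closes the cycle i → b → a → f → h → i; its vertices are {a, b, f, h, i}.

a, b, f, h, i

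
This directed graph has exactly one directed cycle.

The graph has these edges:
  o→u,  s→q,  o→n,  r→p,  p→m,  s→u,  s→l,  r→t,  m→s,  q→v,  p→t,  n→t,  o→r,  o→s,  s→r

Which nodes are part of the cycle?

DFS with gray/black marking from s:
s gray
  r gray
    p gray
      t gray
      t black
      m gray
        m→s: s is gray → back edge
Back edge closes the cycle s → r → p → m → s; its vertices are {m, p, r, s}.

m, p, r, s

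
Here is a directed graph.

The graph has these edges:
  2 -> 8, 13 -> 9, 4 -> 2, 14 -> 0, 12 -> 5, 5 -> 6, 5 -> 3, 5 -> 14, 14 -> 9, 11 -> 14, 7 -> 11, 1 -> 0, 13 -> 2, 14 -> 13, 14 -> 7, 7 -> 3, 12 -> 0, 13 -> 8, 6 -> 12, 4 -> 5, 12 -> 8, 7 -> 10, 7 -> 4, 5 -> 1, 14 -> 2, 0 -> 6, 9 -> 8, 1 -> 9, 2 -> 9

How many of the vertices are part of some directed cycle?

A vertex is on a directed cycle iff it belongs to a strongly connected component of size ≥ 2 (or has a self-loop).
The vertices on cycles are {0, 1, 4, 5, 6, 7, 11, 12, 14} — 9 in total.

9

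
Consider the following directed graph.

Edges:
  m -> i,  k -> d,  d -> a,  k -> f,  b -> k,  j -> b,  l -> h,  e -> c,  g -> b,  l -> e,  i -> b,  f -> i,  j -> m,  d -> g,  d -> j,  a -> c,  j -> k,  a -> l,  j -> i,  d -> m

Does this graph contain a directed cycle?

DFS with white/gray/black marking, starting from b:
b gray
  k gray
    d gray
      j gray
        j→k: k is gray → back edge
Back edge found, so a cycle exists: k → d → j → k.

Yes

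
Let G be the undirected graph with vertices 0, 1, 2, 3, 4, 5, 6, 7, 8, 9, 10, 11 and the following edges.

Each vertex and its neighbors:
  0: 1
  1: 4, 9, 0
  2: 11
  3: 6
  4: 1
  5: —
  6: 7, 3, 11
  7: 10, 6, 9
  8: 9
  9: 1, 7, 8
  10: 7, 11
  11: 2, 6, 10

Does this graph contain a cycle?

DFS, tracking each vertex's parent; an edge to a visited non-parent vertex closes a cycle.
Start from 7:
visit 7 (parent –)
  visit 10 (parent 7)
    10–7: parent, skip
    visit 11 (parent 10)
      visit 2 (parent 11)
        2–11: parent, skip
      visit 6 (parent 11)
        6–7: 7 visited and ≠ parent → cycle
Cycle: 7 – 10 – 11 – 6 – 7.

Yes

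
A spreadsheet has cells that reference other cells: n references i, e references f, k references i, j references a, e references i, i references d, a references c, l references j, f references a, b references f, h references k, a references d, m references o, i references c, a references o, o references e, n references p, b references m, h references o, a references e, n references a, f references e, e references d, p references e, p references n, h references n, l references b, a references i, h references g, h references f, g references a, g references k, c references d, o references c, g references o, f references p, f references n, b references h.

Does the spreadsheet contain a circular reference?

DFS with white/gray/black marking, starting from m:
m gray
  o gray
    c gray
      d gray
      d black
    c black
    e gray
      f gray
        a gray
          a→e: e is gray → back edge
Back edge found, so a cycle exists: e → f → a → e.

Yes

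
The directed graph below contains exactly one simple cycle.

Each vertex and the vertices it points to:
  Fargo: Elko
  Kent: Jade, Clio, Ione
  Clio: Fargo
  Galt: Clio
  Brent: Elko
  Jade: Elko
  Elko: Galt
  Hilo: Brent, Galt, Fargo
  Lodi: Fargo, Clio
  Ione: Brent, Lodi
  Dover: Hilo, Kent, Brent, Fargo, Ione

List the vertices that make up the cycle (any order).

DFS with gray/black marking from Elko:
Elko gray
  Galt gray
    Clio gray
      Fargo gray
        Fargo→Elko: Elko is gray → back edge
Back edge closes the cycle Elko → Galt → Clio → Fargo → Elko; its vertices are {Clio, Elko, Galt, Fargo}.

Clio, Elko, Galt, Fargo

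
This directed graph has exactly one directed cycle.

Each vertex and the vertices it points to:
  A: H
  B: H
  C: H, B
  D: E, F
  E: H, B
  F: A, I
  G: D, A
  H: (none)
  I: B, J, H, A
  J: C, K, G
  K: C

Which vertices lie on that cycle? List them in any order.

D, F, G, I, J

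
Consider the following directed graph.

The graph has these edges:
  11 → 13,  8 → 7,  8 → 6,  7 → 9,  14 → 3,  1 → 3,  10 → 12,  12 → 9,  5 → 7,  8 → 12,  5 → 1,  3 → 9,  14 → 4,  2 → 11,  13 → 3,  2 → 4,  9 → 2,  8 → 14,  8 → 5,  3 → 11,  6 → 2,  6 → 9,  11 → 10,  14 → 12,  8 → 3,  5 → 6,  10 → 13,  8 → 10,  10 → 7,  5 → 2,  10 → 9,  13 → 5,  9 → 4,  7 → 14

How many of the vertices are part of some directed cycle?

12

A vertex is on a directed cycle iff it belongs to a strongly connected component of size ≥ 2 (or has a self-loop).
The vertices on cycles are {1, 2, 3, 5, 6, 7, 9, 10, 11, 12, 13, 14} — 12 in total.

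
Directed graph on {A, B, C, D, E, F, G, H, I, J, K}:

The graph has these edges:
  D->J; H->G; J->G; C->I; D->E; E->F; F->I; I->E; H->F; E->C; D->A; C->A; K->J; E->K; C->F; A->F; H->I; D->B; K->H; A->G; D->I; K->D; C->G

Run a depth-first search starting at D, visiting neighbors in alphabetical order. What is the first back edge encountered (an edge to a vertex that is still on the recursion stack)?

C→A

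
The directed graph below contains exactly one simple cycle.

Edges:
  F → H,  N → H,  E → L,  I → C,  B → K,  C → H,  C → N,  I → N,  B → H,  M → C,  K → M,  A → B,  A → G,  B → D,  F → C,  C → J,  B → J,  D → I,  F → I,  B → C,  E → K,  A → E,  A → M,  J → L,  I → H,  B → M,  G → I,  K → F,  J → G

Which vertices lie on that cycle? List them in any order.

C, G, I, J

DFS with gray/black marking from J:
J gray
  G gray
    I gray
      N gray
        H gray
        H black
      N black
      I→H: H black — skip
      C gray
        C→J: J is gray → back edge
Back edge closes the cycle J → G → I → C → J; its vertices are {C, G, I, J}.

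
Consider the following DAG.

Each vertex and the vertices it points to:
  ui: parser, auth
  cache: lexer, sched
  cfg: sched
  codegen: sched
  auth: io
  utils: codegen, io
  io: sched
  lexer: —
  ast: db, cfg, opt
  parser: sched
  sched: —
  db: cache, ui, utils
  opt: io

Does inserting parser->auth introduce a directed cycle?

No

Adding parser→auth creates a cycle iff auth can already reach parser.
Explore from auth: no path reaches parser. The graph stays acyclic.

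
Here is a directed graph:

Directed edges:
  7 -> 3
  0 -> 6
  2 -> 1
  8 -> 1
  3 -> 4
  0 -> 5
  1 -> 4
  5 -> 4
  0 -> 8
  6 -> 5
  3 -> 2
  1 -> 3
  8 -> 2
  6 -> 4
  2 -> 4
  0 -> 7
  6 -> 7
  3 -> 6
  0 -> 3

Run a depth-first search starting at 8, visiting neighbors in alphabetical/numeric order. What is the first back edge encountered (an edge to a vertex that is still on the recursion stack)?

2→1

DFS from 8 (visiting neighbors in alphabetical/numeric order); mark gray on enter, black on exit:
8 gray
  1 gray
    3 gray
      2 gray
        2→1: 1 is gray → back edge
First back edge: 2 → 1.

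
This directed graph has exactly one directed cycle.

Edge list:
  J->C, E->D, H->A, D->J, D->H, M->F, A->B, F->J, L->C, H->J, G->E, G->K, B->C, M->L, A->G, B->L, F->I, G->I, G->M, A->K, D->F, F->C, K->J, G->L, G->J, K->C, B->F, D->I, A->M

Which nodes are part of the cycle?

DFS with gray/black marking from A:
A gray
  B gray
    L gray
      C gray
      C black
    L black
    F gray
      J gray
        J→C: C black — skip
      J black
      I gray
      I black
      F→C: C black — skip
    F black
    B→C: C black — skip
  B black
  K gray
    K→J: J black — skip
    K→C: C black — skip
  K black
  G gray
    G→L: L black — skip
    G→I: I black — skip
    G→K: K black — skip
    M gray
      M→F: F black — skip
      M→L: L black — skip
    M black
    G→J: J black — skip
    E gray
      D gray
        D→I: I black — skip
        H gray
          H→A: A is gray → back edge
Back edge closes the cycle A → G → E → D → H → A; its vertices are {A, D, E, G, H}.

A, D, E, G, H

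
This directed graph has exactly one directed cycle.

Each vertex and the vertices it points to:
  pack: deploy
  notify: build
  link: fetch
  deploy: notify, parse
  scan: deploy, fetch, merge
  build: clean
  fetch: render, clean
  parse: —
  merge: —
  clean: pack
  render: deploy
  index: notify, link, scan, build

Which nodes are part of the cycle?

DFS with gray/black marking from notify:
notify gray
  build gray
    clean gray
      pack gray
        deploy gray
          deploy→notify: notify is gray → back edge
Back edge closes the cycle notify → build → clean → pack → deploy → notify; its vertices are {pack, build, clean, deploy, notify}.

pack, build, clean, deploy, notify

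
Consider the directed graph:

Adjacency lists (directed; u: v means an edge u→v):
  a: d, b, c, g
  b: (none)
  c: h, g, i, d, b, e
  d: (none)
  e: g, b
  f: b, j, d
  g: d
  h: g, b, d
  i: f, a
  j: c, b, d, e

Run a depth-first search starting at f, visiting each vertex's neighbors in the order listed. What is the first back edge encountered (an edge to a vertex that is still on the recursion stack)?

i→f

DFS from f (visiting each vertex's neighbors in the order listed); mark gray on enter, black on exit:
f gray
  b gray
  b black
  j gray
    c gray
      h gray
        g gray
          d gray
          d black
        g black
        h→b: b black — skip
        h→d: d black — skip
      h black
      c→g: g black — skip
      i gray
        i→f: f is gray → back edge
First back edge: i → f.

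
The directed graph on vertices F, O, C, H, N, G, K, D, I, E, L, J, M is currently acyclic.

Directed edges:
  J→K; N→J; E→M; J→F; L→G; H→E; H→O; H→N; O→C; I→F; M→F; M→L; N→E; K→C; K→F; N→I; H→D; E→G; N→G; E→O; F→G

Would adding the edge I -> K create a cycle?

Adding I→K creates a cycle iff K can already reach I.
Explore from K: no path reaches I. The graph stays acyclic.

No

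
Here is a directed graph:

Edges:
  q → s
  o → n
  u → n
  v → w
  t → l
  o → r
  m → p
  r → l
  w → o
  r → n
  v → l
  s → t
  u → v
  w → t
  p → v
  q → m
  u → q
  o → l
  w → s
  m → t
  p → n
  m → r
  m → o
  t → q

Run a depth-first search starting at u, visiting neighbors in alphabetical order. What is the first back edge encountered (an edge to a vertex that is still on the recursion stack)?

DFS from u (visiting neighbors in alphabetical order); mark gray on enter, black on exit:
u gray
  n gray
  n black
  q gray
    m gray
      o gray
        l gray
        l black
        o→n: n black — skip
        r gray
          r→l: l black — skip
          r→n: n black — skip
        r black
      o black
      p gray
        p→n: n black — skip
        v gray
          v→l: l black — skip
          w gray
            w→o: o black — skip
            s gray
              t gray
                t→l: l black — skip
                t→q: q is gray → back edge
First back edge: t → q.

t→q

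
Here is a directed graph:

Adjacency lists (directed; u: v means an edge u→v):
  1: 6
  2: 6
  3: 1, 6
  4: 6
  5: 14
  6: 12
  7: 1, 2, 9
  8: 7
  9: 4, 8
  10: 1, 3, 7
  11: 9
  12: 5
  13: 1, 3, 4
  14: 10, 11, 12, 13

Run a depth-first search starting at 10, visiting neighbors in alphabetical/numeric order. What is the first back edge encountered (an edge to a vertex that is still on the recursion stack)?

DFS from 10 (visiting neighbors in alphabetical/numeric order); mark gray on enter, black on exit:
10 gray
  1 gray
    6 gray
      12 gray
        5 gray
          14 gray
            14→10: 10 is gray → back edge
First back edge: 14 → 10.

14→10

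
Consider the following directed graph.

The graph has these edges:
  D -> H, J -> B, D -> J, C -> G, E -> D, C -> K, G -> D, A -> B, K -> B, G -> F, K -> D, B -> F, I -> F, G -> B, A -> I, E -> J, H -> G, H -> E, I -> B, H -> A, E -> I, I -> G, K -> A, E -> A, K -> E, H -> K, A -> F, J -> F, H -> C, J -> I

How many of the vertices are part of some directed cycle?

9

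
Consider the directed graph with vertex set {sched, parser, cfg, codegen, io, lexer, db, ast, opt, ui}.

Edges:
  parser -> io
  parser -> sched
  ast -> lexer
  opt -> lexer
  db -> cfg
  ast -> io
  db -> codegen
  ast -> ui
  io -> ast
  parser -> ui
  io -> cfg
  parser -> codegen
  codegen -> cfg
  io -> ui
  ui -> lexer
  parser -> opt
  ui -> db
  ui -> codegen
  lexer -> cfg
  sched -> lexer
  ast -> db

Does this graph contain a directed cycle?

Yes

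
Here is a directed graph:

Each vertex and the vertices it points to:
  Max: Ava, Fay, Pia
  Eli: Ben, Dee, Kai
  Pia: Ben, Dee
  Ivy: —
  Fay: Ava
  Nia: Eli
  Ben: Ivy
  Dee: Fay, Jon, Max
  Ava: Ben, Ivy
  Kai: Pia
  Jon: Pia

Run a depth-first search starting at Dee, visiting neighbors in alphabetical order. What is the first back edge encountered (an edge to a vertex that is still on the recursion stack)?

DFS from Dee (visiting neighbors in alphabetical order); mark gray on enter, black on exit:
Dee gray
  Fay gray
    Ava gray
      Ben gray
        Ivy gray
        Ivy black
      Ben black
      Ava→Ivy: Ivy black — skip
    Ava black
  Fay black
  Jon gray
    Pia gray
      Pia→Ben: Ben black — skip
      Pia→Dee: Dee is gray → back edge
First back edge: Pia → Dee.

Pia->Dee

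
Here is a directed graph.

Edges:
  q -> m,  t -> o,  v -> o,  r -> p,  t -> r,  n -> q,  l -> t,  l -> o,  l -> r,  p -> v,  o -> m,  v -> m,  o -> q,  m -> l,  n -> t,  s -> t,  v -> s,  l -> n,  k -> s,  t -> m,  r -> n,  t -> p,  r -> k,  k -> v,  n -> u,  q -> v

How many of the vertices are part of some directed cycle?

11

A vertex is on a directed cycle iff it belongs to a strongly connected component of size ≥ 2 (or has a self-loop).
The vertices on cycles are {k, l, m, n, o, p, q, r, s, t, v} — 11 in total.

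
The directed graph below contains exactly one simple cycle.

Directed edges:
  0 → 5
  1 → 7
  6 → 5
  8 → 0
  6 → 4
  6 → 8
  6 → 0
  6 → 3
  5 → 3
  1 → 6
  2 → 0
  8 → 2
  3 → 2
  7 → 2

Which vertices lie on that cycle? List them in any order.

DFS with gray/black marking from 5:
5 gray
  3 gray
    2 gray
      0 gray
        0→5: 5 is gray → back edge
Back edge closes the cycle 5 → 3 → 2 → 0 → 5; its vertices are {0, 2, 3, 5}.

0, 2, 3, 5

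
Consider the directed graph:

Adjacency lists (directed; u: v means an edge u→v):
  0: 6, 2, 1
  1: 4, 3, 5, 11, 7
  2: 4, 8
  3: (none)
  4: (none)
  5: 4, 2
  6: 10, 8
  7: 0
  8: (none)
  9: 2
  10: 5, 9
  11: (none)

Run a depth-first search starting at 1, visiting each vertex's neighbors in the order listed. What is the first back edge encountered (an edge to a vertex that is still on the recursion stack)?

0→1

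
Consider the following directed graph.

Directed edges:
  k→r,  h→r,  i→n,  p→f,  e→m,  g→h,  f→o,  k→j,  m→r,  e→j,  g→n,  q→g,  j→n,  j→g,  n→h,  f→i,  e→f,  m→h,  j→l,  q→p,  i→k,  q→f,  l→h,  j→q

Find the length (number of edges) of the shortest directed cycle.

5

For each vertex v, BFS finds the shortest path from v back to v.
The shortest such closed walk is j → q → f → i → k → j, length 5.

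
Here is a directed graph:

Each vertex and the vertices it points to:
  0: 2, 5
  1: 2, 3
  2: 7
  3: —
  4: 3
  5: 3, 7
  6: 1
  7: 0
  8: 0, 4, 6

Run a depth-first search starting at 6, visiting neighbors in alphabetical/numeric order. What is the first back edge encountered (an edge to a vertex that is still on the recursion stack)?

0->2

DFS from 6 (visiting neighbors in alphabetical/numeric order); mark gray on enter, black on exit:
6 gray
  1 gray
    2 gray
      7 gray
        0 gray
          0→2: 2 is gray → back edge
First back edge: 0 → 2.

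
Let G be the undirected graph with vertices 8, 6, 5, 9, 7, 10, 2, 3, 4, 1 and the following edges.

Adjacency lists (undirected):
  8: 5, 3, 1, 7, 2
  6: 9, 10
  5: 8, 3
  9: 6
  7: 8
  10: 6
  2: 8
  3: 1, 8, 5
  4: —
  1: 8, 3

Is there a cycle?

Yes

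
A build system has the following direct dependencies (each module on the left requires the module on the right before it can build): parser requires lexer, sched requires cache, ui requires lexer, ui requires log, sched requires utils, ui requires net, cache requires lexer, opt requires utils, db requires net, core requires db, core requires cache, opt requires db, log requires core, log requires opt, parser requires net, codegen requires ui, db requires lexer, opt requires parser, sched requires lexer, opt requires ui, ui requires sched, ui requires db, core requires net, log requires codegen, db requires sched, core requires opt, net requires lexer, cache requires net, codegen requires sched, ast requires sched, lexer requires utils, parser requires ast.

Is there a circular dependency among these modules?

Yes

DFS with white/gray/black marking, starting from codegen:
codegen gray
  sched gray
    cache gray
      lexer gray
        utils gray
        utils black
      lexer black
      net gray
        net→lexer: lexer black — skip
      net black
    cache black
    sched→utils: utils black — skip
    sched→lexer: lexer black — skip
  sched black
  ui gray
    log gray
      log→codegen: codegen is gray → back edge
Back edge found, so a cycle exists: codegen → ui → log → codegen.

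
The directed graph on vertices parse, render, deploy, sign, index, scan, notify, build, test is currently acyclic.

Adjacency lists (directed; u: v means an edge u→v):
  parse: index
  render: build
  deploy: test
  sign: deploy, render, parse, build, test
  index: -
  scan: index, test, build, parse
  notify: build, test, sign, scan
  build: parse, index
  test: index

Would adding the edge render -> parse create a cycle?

No

Adding render→parse creates a cycle iff parse can already reach render.
Explore from parse: no path reaches render. The graph stays acyclic.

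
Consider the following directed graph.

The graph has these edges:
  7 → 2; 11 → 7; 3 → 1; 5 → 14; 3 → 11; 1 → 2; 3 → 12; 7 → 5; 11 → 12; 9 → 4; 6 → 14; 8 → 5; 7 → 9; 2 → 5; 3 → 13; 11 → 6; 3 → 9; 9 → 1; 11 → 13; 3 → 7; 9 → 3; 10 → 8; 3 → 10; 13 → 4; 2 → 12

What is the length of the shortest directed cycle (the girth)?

For each vertex v, BFS finds the shortest path from v back to v.
The shortest such closed walk is 9 → 3 → 9, length 2.

2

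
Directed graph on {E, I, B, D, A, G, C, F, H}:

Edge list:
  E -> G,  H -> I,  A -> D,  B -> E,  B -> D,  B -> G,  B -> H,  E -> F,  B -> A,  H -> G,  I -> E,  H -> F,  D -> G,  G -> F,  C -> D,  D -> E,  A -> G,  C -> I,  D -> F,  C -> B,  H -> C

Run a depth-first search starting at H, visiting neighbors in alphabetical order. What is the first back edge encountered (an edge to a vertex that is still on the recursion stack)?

DFS from H (visiting neighbors in alphabetical order); mark gray on enter, black on exit:
H gray
  C gray
    B gray
      A gray
        D gray
          E gray
            F gray
            F black
            G gray
              G→F: F black — skip
            G black
          E black
          D→F: F black — skip
          D→G: G black — skip
        D black
        A→G: G black — skip
      A black
      B→D: D black — skip
      B→E: E black — skip
      B→G: G black — skip
      B→H: H is gray → back edge
First back edge: B → H.

B->H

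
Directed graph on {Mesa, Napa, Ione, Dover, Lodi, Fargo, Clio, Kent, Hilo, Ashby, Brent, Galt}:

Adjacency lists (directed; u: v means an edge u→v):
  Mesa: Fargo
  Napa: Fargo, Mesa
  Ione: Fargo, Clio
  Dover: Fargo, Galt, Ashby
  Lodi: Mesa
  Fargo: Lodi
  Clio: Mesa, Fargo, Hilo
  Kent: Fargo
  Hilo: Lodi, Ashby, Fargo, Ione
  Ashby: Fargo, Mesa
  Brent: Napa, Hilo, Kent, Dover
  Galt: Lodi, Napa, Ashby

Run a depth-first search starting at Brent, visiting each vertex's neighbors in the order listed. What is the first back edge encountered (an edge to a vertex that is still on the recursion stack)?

Mesa→Fargo

DFS from Brent (visiting each vertex's neighbors in the order listed); mark gray on enter, black on exit:
Brent gray
  Napa gray
    Fargo gray
      Lodi gray
        Mesa gray
          Mesa→Fargo: Fargo is gray → back edge
First back edge: Mesa → Fargo.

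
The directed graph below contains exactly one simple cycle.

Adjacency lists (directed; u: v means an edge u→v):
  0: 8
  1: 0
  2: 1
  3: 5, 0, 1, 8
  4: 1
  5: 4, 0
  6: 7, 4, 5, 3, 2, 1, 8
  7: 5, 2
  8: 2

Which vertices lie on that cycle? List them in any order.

DFS with gray/black marking from 8:
8 gray
  2 gray
    1 gray
      0 gray
        0→8: 8 is gray → back edge
Back edge closes the cycle 8 → 2 → 1 → 0 → 8; its vertices are {0, 1, 2, 8}.

0, 1, 2, 8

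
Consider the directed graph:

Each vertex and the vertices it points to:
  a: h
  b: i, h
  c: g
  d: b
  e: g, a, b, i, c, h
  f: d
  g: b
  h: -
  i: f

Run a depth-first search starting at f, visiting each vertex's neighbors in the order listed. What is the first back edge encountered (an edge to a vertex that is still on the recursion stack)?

DFS from f (visiting each vertex's neighbors in the order listed); mark gray on enter, black on exit:
f gray
  d gray
    b gray
      i gray
        i→f: f is gray → back edge
First back edge: i → f.

i->f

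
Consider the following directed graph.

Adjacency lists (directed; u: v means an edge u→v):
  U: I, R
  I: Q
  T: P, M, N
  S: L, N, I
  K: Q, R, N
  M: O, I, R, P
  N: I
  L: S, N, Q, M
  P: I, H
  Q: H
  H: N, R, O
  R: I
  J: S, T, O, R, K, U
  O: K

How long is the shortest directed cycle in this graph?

2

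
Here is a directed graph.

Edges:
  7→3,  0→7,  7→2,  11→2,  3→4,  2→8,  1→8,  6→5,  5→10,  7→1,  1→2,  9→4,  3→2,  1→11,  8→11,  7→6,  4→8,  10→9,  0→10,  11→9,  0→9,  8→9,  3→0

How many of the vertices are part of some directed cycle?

8

A vertex is on a directed cycle iff it belongs to a strongly connected component of size ≥ 2 (or has a self-loop).
The vertices on cycles are {0, 2, 3, 4, 7, 8, 9, 11} — 8 in total.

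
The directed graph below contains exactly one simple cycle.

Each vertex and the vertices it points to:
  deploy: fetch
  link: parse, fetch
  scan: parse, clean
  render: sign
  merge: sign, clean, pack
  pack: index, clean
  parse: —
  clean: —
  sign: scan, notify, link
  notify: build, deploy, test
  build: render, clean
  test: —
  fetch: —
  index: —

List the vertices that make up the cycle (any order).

sign, build, notify, render

DFS with gray/black marking from sign:
sign gray
  scan gray
    parse gray
    parse black
    clean gray
    clean black
  scan black
  notify gray
    build gray
      render gray
        render→sign: sign is gray → back edge
Back edge closes the cycle sign → notify → build → render → sign; its vertices are {sign, build, notify, render}.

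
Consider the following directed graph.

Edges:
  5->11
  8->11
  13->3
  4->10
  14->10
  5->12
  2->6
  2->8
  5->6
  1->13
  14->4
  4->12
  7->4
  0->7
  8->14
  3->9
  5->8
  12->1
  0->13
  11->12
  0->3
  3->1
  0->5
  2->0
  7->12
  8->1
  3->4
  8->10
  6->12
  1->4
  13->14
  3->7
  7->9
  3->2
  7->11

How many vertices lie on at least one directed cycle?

13

A vertex is on a directed cycle iff it belongs to a strongly connected component of size ≥ 2 (or has a self-loop).
The vertices on cycles are {0, 1, 2, 3, 4, 5, 6, 7, 8, 11, 12, 13, 14} — 13 in total.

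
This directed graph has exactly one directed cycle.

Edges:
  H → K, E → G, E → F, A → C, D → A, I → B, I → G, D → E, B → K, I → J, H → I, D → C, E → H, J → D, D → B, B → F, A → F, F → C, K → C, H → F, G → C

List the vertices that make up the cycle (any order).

D, E, H, I, J

DFS with gray/black marking from J:
J gray
  D gray
    C gray
    C black
    B gray
      K gray
        K→C: C black — skip
      K black
      F gray
        F→C: C black — skip
      F black
    B black
    A gray
      A→F: F black — skip
      A→C: C black — skip
    A black
    E gray
      E→F: F black — skip
      H gray
        H→K: K black — skip
        I gray
          G gray
            G→C: C black — skip
          G black
          I→B: B black — skip
          I→J: J is gray → back edge
Back edge closes the cycle J → D → E → H → I → J; its vertices are {D, E, H, I, J}.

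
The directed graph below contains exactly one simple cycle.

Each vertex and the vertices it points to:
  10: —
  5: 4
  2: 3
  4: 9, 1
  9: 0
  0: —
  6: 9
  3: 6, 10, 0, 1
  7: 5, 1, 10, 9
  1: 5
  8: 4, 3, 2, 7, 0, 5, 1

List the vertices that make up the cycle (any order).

DFS with gray/black marking from 5:
5 gray
  4 gray
    9 gray
      0 gray
      0 black
    9 black
    1 gray
      1→5: 5 is gray → back edge
Back edge closes the cycle 5 → 4 → 1 → 5; its vertices are {1, 4, 5}.

1, 4, 5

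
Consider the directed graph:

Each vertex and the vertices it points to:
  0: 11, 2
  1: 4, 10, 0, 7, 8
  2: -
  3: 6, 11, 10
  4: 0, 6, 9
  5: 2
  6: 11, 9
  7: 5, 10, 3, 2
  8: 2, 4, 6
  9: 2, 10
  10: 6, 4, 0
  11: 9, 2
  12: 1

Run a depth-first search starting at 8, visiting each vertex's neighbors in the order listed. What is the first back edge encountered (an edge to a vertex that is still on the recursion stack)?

DFS from 8 (visiting each vertex's neighbors in the order listed); mark gray on enter, black on exit:
8 gray
  2 gray
  2 black
  4 gray
    0 gray
      11 gray
        9 gray
          9→2: 2 black — skip
          10 gray
            6 gray
              6→11: 11 is gray → back edge
First back edge: 6 → 11.

6→11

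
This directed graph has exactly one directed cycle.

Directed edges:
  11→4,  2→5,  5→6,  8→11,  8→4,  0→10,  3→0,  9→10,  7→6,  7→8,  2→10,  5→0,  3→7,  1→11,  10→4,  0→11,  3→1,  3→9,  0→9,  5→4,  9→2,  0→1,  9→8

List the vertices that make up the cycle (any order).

0, 2, 5, 9

DFS with gray/black marking from 0:
0 gray
  10 gray
    4 gray
    4 black
  10 black
  1 gray
    11 gray
      11→4: 4 black — skip
    11 black
  1 black
  0→11: 11 black — skip
  9 gray
    2 gray
      5 gray
        6 gray
        6 black
        5→4: 4 black — skip
        5→0: 0 is gray → back edge
Back edge closes the cycle 0 → 9 → 2 → 5 → 0; its vertices are {0, 2, 5, 9}.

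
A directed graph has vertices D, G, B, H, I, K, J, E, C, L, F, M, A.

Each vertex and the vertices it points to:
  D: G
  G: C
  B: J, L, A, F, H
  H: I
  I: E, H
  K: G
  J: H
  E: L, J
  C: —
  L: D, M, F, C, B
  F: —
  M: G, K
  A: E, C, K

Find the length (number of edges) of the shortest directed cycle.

2

For each vertex v, BFS finds the shortest path from v back to v.
The shortest such closed walk is B → L → B, length 2.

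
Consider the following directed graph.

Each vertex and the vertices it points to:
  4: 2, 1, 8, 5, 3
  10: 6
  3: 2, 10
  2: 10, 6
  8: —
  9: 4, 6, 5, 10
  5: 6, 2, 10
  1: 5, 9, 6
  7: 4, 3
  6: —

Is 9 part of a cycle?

Yes

9 is on a cycle iff 9 can reach itself via ≥1 edge.
9 → 4 → 1 → 9 — yes.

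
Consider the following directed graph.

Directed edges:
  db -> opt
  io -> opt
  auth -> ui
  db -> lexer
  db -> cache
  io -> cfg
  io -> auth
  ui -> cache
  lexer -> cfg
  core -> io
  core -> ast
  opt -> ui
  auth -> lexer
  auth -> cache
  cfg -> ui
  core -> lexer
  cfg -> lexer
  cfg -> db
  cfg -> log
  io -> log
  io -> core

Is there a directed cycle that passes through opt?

opt lies on a cycle iff there is a path from opt back to itself.
Exploring from opt, it never reaches itself; equivalently, its strongly connected component is a singleton.

No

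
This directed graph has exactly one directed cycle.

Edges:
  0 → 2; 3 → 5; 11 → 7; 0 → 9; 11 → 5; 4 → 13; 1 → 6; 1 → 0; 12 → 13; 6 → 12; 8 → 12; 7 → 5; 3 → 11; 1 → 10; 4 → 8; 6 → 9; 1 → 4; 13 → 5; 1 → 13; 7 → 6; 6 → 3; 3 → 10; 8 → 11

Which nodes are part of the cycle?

3, 6, 7, 11

DFS with gray/black marking from 6:
6 gray
  12 gray
    13 gray
      5 gray
      5 black
    13 black
  12 black
  9 gray
  9 black
  3 gray
    3→5: 5 black — skip
    10 gray
    10 black
    11 gray
      7 gray
        7→5: 5 black — skip
        7→6: 6 is gray → back edge
Back edge closes the cycle 6 → 3 → 11 → 7 → 6; its vertices are {3, 6, 7, 11}.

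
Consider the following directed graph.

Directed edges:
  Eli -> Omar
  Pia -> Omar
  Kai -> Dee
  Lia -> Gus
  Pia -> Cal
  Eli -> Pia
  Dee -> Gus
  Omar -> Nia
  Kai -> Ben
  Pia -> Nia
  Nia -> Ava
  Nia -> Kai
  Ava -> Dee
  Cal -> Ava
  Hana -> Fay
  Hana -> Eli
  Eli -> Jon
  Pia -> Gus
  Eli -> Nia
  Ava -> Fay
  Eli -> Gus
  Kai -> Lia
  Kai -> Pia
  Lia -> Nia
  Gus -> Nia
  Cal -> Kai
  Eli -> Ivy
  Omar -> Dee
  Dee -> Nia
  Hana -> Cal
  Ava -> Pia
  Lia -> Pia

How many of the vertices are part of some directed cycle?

9

A vertex is on a directed cycle iff it belongs to a strongly connected component of size ≥ 2 (or has a self-loop).
The vertices on cycles are {Ava, Cal, Dee, Gus, Kai, Lia, Nia, Pia, Omar} — 9 in total.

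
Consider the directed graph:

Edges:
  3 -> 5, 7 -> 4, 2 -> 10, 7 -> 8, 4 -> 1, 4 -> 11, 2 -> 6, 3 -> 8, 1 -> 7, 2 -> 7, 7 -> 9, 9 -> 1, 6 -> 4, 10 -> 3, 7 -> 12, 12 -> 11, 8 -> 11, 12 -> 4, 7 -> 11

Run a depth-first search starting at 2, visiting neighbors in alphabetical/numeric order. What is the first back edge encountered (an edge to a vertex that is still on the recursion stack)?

7→4

DFS from 2 (visiting neighbors in alphabetical/numeric order); mark gray on enter, black on exit:
2 gray
  6 gray
    4 gray
      1 gray
        7 gray
          7→4: 4 is gray → back edge
First back edge: 7 → 4.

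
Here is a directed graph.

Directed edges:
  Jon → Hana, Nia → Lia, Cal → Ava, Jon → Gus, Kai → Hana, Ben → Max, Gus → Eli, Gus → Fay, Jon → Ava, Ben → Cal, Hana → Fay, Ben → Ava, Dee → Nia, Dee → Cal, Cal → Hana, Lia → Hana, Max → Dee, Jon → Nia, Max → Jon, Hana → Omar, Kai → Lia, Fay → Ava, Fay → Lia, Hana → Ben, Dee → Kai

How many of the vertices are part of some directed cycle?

11

A vertex is on a directed cycle iff it belongs to a strongly connected component of size ≥ 2 (or has a self-loop).
The vertices on cycles are {Ben, Cal, Dee, Fay, Gus, Jon, Kai, Lia, Max, Nia, Hana} — 11 in total.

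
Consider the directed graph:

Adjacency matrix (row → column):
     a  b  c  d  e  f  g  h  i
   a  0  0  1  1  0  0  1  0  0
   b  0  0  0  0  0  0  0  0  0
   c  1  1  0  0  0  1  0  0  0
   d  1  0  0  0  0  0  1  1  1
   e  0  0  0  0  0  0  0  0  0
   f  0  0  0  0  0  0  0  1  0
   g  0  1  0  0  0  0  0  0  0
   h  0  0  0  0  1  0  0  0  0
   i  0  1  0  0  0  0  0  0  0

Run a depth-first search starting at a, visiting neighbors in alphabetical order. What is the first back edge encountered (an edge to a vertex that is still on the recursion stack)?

c->a

DFS from a (visiting neighbors in alphabetical order); mark gray on enter, black on exit:
a gray
  c gray
    c→a: a is gray → back edge
First back edge: c → a.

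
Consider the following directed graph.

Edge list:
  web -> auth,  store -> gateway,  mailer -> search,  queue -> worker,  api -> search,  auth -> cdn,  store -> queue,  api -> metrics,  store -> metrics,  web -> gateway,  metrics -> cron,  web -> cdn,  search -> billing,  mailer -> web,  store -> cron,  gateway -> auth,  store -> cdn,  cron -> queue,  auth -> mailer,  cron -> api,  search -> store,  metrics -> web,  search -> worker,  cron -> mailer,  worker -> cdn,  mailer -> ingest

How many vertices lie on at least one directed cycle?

9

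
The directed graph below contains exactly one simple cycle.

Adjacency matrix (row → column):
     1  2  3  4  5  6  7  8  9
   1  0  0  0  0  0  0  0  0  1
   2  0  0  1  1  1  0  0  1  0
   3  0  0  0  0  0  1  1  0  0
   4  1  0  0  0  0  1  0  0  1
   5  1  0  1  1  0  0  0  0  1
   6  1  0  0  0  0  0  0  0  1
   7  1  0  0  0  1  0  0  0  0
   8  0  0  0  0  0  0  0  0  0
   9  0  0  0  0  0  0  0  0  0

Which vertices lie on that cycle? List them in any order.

3, 5, 7

DFS with gray/black marking from 3:
3 gray
  7 gray
    5 gray
      1 gray
        9 gray
        9 black
      1 black
      5→3: 3 is gray → back edge
Back edge closes the cycle 3 → 7 → 5 → 3; its vertices are {3, 5, 7}.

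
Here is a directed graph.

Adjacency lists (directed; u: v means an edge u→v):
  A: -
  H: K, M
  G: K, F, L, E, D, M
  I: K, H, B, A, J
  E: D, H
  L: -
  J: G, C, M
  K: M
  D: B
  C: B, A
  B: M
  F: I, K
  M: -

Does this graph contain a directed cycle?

Yes

DFS with white/gray/black marking, starting from B:
B gray
  M gray
  M black
B black
A gray
A black
H gray
  K gray
    K→M: M black — skip
  K black
  H→M: M black — skip
H black
G gray
  G→K: K black — skip
  F gray
    I gray
      I→K: K black — skip
      I→H: H black — skip
      I→B: B black — skip
      I→A: A black — skip
      J gray
        J→G: G is gray → back edge
Back edge found, so a cycle exists: G → F → I → J → G.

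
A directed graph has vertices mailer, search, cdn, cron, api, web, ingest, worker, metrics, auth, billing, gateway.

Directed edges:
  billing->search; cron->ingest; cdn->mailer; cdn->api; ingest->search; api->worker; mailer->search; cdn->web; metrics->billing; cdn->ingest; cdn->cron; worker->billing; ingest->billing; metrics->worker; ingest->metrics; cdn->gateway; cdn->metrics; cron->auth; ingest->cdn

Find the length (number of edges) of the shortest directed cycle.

For each vertex v, BFS finds the shortest path from v back to v.
The shortest such closed walk is cdn → ingest → cdn, length 2.

2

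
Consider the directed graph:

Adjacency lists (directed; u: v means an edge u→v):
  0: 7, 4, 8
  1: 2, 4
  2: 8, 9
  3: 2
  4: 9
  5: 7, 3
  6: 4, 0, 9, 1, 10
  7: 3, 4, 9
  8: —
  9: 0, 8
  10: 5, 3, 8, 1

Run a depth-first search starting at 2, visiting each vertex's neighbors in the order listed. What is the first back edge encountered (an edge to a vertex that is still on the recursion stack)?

DFS from 2 (visiting each vertex's neighbors in the order listed); mark gray on enter, black on exit:
2 gray
  8 gray
  8 black
  9 gray
    0 gray
      7 gray
        3 gray
          3→2: 2 is gray → back edge
First back edge: 3 → 2.

3→2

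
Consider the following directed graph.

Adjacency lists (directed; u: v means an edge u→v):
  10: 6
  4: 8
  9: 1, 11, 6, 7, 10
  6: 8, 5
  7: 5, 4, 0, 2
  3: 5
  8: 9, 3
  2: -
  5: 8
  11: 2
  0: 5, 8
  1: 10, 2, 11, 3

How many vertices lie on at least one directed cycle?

10

A vertex is on a directed cycle iff it belongs to a strongly connected component of size ≥ 2 (or has a self-loop).
The vertices on cycles are {0, 1, 3, 4, 5, 6, 7, 8, 9, 10} — 10 in total.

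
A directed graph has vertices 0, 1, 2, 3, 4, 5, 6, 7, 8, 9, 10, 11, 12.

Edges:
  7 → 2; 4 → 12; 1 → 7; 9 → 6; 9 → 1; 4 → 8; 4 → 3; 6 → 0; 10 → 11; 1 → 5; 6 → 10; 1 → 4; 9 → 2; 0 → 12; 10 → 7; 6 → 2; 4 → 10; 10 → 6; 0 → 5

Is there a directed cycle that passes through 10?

Yes

10 is on a cycle iff 10 can reach itself via ≥1 edge.
10 → 6 → 10 — yes.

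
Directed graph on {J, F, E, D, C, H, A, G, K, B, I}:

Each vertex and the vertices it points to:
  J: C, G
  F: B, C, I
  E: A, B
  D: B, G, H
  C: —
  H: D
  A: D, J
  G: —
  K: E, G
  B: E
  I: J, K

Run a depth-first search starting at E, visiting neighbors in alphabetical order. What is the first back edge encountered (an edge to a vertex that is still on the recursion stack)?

DFS from E (visiting neighbors in alphabetical order); mark gray on enter, black on exit:
E gray
  A gray
    D gray
      B gray
        B→E: E is gray → back edge
First back edge: B → E.

B->E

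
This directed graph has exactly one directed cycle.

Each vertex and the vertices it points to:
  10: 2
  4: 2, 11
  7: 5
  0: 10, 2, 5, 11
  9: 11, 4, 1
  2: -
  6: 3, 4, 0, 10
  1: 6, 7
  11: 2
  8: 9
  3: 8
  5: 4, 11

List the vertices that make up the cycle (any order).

1, 3, 6, 8, 9

DFS with gray/black marking from 1:
1 gray
  6 gray
    3 gray
      8 gray
        9 gray
          11 gray
            2 gray
            2 black
          11 black
          4 gray
            4→2: 2 black — skip
            4→11: 11 black — skip
          4 black
          9→1: 1 is gray → back edge
Back edge closes the cycle 1 → 6 → 3 → 8 → 9 → 1; its vertices are {1, 3, 6, 8, 9}.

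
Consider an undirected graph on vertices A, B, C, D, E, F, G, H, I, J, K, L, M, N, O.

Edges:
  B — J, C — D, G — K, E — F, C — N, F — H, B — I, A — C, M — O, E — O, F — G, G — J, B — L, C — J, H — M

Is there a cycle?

Yes

DFS, tracking each vertex's parent; an edge to a visited non-parent vertex closes a cycle.
Start from D:
visit D (parent –)
  visit C (parent D)
    visit J (parent C)
      J–C: parent, skip
      visit B (parent J)
        visit I (parent B)
          I–B: parent, skip
        B–J: parent, skip
        visit L (parent B)
          L–B: parent, skip
      visit G (parent J)
        G–J: parent, skip
        visit F (parent G)
          F–G: parent, skip
          visit H (parent F)
            H–F: parent, skip
            visit M (parent H)
              visit O (parent M)
                visit E (parent O)
                  E–F: F visited and ≠ parent → cycle
Cycle: F – H – M – O – E – F.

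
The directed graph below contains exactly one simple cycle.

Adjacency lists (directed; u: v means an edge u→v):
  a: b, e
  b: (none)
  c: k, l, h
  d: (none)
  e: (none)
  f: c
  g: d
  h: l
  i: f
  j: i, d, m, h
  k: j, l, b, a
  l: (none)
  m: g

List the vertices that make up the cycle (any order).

c, f, i, j, k

DFS with gray/black marking from j:
j gray
  i gray
    f gray
      c gray
        k gray
          k→j: j is gray → back edge
Back edge closes the cycle j → i → f → c → k → j; its vertices are {c, f, i, j, k}.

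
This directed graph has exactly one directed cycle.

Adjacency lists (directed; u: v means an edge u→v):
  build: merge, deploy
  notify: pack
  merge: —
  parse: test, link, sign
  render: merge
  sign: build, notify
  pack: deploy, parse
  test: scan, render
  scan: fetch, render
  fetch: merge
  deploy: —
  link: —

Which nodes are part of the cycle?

pack, sign, parse, notify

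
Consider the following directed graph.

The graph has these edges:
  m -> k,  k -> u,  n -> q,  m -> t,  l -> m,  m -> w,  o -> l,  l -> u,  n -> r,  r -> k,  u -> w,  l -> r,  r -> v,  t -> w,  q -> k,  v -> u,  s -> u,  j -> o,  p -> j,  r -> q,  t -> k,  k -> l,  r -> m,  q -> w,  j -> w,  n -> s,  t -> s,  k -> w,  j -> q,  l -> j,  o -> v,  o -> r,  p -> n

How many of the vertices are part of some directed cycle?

A vertex is on a directed cycle iff it belongs to a strongly connected component of size ≥ 2 (or has a self-loop).
The vertices on cycles are {j, k, l, m, o, q, r, t} — 8 in total.

8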